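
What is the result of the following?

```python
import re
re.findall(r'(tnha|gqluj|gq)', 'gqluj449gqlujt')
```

['gqluj', 'gqluj']

`|` is ordered: at each position the engine commits to the first alternative that works.
Scanning left to right: at [0:5] match 'gqluj', group 1 = 'gqluj'; at [8:13] match 'gqluj', group 1 = 'gqluj'.
Because there's exactly one group, `findall` drops the full match and keeps group 1 from each hit.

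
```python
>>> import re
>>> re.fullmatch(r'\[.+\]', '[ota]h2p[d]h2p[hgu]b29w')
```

None

`re.fullmatch` is like wrapping the pattern in `^…$` (in single-line mode).
Here the pattern can't cover the whole string, so the call returns None.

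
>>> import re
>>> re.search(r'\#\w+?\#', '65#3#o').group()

'#3#'

The match spans [2:5] → '#3#'.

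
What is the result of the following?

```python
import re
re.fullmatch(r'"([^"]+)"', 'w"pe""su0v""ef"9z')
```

`re.fullmatch` requires the pattern to consume the entire string.
Here there's no way to consume every character, so the call returns None.

None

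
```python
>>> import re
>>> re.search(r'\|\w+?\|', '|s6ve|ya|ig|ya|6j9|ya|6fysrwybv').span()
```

(0, 6)

`search` walks the string left to right and returns the first match it finds.
The match spans [0:6] → '|s6ve|'.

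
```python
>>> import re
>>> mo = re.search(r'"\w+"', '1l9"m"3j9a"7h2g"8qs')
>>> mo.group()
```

The match spans [3:6] → '"m"'.

'"m"'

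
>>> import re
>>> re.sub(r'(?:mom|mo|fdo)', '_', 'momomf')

'_omf'

Alternation tries branches left to right and keeps the first one that lets the overall match succeed at that position.
Each match is replaced by '_'.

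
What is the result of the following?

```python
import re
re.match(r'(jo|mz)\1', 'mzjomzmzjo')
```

`match` is anchored at position 0; if the pattern doesn't fit there, it returns None.
Here the string doesn't start with a match, so the call returns None.

None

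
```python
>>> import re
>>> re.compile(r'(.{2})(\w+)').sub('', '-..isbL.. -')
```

The pattern matches exactly 2 of any character (captured); then one or more of a word character (captured).
Matches: at [1:7] → '..isbL'.
Each match is replaced by ''.

'-.. -'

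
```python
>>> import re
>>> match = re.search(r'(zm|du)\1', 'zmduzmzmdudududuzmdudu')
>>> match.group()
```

'zmzm'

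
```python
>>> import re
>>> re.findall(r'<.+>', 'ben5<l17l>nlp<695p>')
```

['<l17l>nlp<695p>']

No capturing groups, so `findall` returns the 1 full match string.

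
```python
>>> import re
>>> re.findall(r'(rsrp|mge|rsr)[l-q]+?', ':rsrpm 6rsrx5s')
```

['rsrp']

Alternation tries branches left to right and keeps the first one that lets the overall match succeed at that position.
Because there's exactly one group, `findall` drops the full match and keeps group 1 from the one hit.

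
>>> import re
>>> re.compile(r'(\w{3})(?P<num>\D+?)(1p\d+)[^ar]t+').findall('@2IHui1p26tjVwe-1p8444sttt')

Multiple groups make `findall` return tuples — one 3-tuple for each match.

[('2IH', 'ui', '1p2'), ('jVw', 'e-', '1p8444')]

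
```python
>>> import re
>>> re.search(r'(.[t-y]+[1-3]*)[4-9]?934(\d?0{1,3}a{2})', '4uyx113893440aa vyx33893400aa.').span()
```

(0, 15)

This matches any character, then one or more of a character in [t-y], then zero or more of a character in [1-3] (captured); then optionally a character in [4-9], then the literal '934'; then optionally a digit, then 1 to 3 of the literal '0', then exactly 2 of a literal 'a' (captured).
`re.search` tries every starting position until one works.
The match spans [0:15] → '4uyx113893440aa'.
Captured: group 1 = '4uyx113', group 2 = '40aa'.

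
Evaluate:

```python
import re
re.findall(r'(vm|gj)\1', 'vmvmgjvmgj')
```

['vm']

`\1` has to match the exact text group 1 already captured.
With a single group, `findall` returns only what that group captured — 1 item.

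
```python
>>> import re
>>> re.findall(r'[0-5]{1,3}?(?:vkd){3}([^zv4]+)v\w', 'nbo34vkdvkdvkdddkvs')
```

['ddk']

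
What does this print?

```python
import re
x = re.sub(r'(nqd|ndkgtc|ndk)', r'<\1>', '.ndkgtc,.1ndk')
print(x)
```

.<ndkgtc>,.1<ndk>

Alternation isn't longest-match — the leftmost alternative that fits at this position is chosen.
Matches: at [1:7] → 'ndkgtc'; at [10:13] → 'ndk'.
The replacement refers to a captured group, so each match is rewritten using its own captured text.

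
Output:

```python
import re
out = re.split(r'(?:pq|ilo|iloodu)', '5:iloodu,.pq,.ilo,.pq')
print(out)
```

['5:', 'odu,.', ',.', ',.', '']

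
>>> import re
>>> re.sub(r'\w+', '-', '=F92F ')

Every occurrence is swapped for '-'.

'=- '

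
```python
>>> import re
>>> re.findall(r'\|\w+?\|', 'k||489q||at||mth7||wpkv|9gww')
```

With no groups in the pattern, `findall` gives back each whole match — 4 here.

['|489q|', '|at|', '|mth7|', '|wpkv|']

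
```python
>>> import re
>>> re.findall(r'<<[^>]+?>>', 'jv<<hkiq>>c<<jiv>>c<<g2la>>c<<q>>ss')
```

['<<hkiq>>', '<<jiv>>', '<<g2la>>', '<<q>>']

Scanning left to right: at [2:10] → '<<hkiq>>'; at [11:18] → '<<jiv>>'; at [19:27] → '<<g2la>>'; at [28:33] → '<<q>>'.
With no groups in the pattern, `findall` gives back each whole match — 4 here.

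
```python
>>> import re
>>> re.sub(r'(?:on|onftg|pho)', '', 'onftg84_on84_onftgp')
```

'ftg84_84_ftgp'

Alternation isn't longest-match — the leftmost alternative that fits at this position is chosen.
`sub` substitutes '' at each match site.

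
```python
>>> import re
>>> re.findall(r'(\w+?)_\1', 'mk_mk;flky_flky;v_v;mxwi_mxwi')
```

A backreference is literal: `\1` must see the identical characters the first group matched.
With a single group, `findall` returns only what that group captured — 4 items.

['mk', 'flky', 'v', 'mxwi']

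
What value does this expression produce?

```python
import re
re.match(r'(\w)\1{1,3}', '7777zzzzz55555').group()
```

The backreference `\1` re-matches whatever the first group consumed, character for character.
`re.match` won't scan ahead — the pattern has to work from the very first character.
The match spans [0:4] → '7777'.
Captured: group 1 = '7'.

'7777'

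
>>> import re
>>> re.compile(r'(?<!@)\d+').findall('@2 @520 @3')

['20']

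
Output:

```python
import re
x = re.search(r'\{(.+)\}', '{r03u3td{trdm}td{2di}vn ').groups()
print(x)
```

('r03u3td{trdm}td{2di',)

`re.search` scans for the first position where the pattern succeeds.
The match spans [0:21] → '{r03u3td{trdm}td{2di}'.
Captured: group 1 = 'r03u3td{trdm}td{2di'.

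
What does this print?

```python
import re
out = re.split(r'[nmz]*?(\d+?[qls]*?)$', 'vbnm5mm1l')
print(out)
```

Pattern: zero or more of one of [nmz] (lazy); then one or more of a digit (lazy), then zero or more of one of [qls] (lazy) (captured); then anchored at the end.
Matches to split on: at [5:9] → 'mm1l'.
With a capturing group present, the delimiter's captured portion is kept in the result list.

['vbnm5', '1l', '']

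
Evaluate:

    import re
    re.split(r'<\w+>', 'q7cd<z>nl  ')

Matches to split on: at [4:7] → '<z>'.
Each match becomes a cut point; 2 segments remain.

['q7cd', 'nl  ']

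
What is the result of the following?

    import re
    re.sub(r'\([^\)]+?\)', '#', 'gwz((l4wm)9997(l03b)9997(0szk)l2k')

Matches: at [3:10] → '((l4wm)'; at [14:20] → '(l03b)'; at [24:30] → '(0szk)'.
`sub` substitutes '#' at each match site.

'gwz#9997#9997#l2k'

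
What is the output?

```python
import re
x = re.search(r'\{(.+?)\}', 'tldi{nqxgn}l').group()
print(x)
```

Unlike `match`, `search` isn't anchored — it looks for the pattern anywhere in the string.
The match spans [4:11] → '{nqxgn}'.
Captured: group 1 = 'nqxgn'.

{nqxgn}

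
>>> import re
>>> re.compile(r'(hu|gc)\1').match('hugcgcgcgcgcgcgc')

With `match`, the pattern is implicitly anchored at the beginning.
Here the pattern fails at index 0, so the call returns None.

None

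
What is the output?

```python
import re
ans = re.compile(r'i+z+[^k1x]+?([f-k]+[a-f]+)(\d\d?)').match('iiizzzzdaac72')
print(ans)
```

None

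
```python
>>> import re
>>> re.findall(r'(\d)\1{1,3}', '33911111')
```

After group 1 captures some text, `\1` only succeeds where that same text appears again.
`findall` collects group 1 from each match (2 total).

['3', '1']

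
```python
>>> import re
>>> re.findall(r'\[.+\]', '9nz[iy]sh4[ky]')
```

`findall` yields the raw match text (1 of them) because the pattern has no groups.

['[iy]sh4[ky]']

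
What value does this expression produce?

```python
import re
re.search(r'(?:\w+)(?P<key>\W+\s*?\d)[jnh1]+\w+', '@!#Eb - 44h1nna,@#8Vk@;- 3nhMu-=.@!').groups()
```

('@;- 3',)

This matches one or more of a word character (non-capturing group); then one or more of a non-word character, then zero or more of whitespace (lazy), then a digit (captured as 'key'); then one or more of one of [jnh1]; then one or more of a word character.
`search` walks the string left to right and returns the first match it finds.
The match spans [18:30] → '8Vk@;- 3nhMu'.
Captured: group 1 = '@;- 3'.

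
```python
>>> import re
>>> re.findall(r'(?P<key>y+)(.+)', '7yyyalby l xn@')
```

The pattern matches one or more of a literal 'y' (captured as 'key'); then one or more of any character (captured).
Scanning left to right: at [1:14] match 'yyyalby l xn@', groups = ('yyy', 'alby l xn@').
`findall` packs the 2 group values into a tuple for every match.

[('yyy', 'alby l xn@')]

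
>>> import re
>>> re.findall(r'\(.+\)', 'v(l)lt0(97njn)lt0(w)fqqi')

Walking the string: at [1:20] → '(l)lt0(97njn)lt0(w)'.
No capturing groups, so `findall` returns the 1 full match string.

['(l)lt0(97njn)lt0(w)']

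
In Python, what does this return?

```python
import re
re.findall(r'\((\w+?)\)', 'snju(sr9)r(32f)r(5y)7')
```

['sr9', '32f', '5y']

Scanning left to right: at [4:9] match '(sr9)', group 1 = 'sr9'; at [10:15] match '(32f)', group 1 = '32f'; at [16:20] match '(5y)', group 1 = '5y'.
One capturing group, so `findall` returns just the captured substring from each match — 3 in all.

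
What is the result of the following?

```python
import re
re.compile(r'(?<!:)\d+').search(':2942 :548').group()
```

The negative lookahead/lookbehind blocks any match where the forbidden context is present.
Unlike `match`, `search` isn't anchored — it looks for the pattern anywhere in the string.
The match spans [2:5] → '942'.

'942'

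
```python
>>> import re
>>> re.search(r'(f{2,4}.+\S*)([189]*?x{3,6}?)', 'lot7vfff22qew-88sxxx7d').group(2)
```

'xxx'

This matches 2 to 4 of a literal 'f', then one or more of any character, then zero or more of a non-whitespace character (captured); then zero or more of one of [189] (lazy), then 3 to 6 of a literal 'x' (lazy) (captured).
Unlike `match`, `search` isn't anchored — it looks for the pattern anywhere in the string.
The match spans [5:20] → 'fff22qew-88sxxx'.
Captured: group 1 = 'fff22qew-88s', group 2 = 'xxx'.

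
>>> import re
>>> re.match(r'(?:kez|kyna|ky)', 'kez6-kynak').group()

`re.match` won't scan ahead — the pattern has to work from the very first character.
The match spans [0:3] → 'kez'.

'kez'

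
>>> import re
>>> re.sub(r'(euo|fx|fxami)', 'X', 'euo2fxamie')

'X2Xamie'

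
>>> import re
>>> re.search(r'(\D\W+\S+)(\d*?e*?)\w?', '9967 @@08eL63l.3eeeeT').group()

' @@08eL63l.3eeeeT'

The pattern matches a non-digit, then one or more of a non-word character, then one or more of a non-whitespace character (captured); then zero or more of a digit (lazy), then zero or more of a literal 'e' (lazy) (captured); then optionally a word character.
`re.search` scans for the first position where the pattern succeeds.
The match spans [4:21] → ' @@08eL63l.3eeeeT'.
Captured: group 1 = ' @@08eL63l.3eeeeT', group 2 = ''.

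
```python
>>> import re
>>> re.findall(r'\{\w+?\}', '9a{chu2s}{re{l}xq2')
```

['{chu2s}', '{l}']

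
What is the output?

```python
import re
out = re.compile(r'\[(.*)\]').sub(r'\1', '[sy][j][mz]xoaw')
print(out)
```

sy][j][mzxoaw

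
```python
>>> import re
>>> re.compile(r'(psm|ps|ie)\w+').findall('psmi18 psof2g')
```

Alternation isn't longest-match — the leftmost alternative that fits at this position is chosen.
`findall` collects group 1 from each match (2 total).

['psm', 'ps']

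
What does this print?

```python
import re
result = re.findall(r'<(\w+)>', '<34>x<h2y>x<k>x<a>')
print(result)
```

Matches: at [0:4] match '<34>', group 1 = '34'; at [5:10] match '<h2y>', group 1 = 'h2y'; at [11:14] match '<k>', group 1 = 'k'; at [15:18] match '<a>', group 1 = 'a'.
Because there's exactly one group, `findall` drops the full match and keeps group 1 from each hit.

['34', 'h2y', 'k', 'a']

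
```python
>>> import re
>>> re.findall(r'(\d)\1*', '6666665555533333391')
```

['6', '5', '3', '9', '1']

`\1` has to match the exact text group 1 already captured.
Matches: at [0:6] match '666666', group 1 = '6'; at [6:11] match '55555', group 1 = '5'; at [11:17] match '333333', group 1 = '3'; at [17:18] match '9', group 1 = '9'; at [18:19] match '1', group 1 = '1'.
`findall` collects group 1 from each match (5 total).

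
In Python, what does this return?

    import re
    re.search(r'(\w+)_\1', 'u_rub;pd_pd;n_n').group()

'pd_pd'

`\1` has to match the exact text group 1 already captured.
The match spans [6:11] → 'pd_pd'.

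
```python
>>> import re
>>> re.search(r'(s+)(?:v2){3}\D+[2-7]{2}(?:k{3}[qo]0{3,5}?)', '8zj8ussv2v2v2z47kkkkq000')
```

This matches one or more of a literal 's' (captured); then the literal 'v2' repeated 3 times, then one or more of a non-digit, then exactly 2 of a character in [2-7]; then exactly 3 of a literal 'k', then one of [qo], then 3 to 5 of the literal '0' (lazy) (non-capturing group).
`re.search` scans for the first position where the pattern succeeds.
Here nothing in the string fits, so the call returns None.

None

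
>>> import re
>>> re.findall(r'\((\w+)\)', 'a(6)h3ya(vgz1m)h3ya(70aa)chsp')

['6', 'vgz1m', '70aa']

Walking the string: at [1:4] match '(6)', group 1 = '6'; at [8:15] match '(vgz1m)', group 1 = 'vgz1m'; at [19:25] match '(70aa)', group 1 = '70aa'.
Because there's exactly one group, `findall` drops the full match and keeps group 1 from each hit.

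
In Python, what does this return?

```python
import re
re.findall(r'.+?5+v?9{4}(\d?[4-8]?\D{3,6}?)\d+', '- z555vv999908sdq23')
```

[]

The pattern matches one or more of any character (lazy); then one or more of the literal '5', then optionally the literal 'v', then exactly 4 of a literal '9'; then optionally a digit, then optionally a character in [4-8], then 3 to 6 of a non-digit (lazy) (captured); then one or more of a digit.
With a single group, `findall` returns only what that group captured — 0 items.
Nothing in the string satisfies the pattern, so the list is empty.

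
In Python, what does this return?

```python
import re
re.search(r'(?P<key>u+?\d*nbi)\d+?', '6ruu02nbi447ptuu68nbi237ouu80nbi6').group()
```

'uu02nbi4'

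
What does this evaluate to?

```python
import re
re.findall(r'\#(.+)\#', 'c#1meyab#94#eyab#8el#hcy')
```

['1meyab#94#eyab#8el']

Scanning left to right: at [1:21] match '#1meyab#94#eyab#8el#', group 1 = '1meyab#94#eyab#8el'.
With a single group, `findall` returns only what that group captured — 1 item.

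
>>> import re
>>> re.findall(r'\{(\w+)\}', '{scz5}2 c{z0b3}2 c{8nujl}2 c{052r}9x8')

One capturing group, so `findall` returns just the captured substring from each match — 4 in all.

['scz5', 'z0b3', '8nujl', '052r']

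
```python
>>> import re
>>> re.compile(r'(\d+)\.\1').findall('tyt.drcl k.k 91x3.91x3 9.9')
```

After group 1 captures some text, `\1` only succeeds where that same text appears again.
`findall` collects group 1 from the one match (1 total).

['9']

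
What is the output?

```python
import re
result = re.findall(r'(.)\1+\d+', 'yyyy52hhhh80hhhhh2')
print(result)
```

['y', 'h', 'h']

`\1` is not a pattern — it's the concrete string captured by group 1, re-applied verbatim.
With a single group, `findall` returns only what that group captured — 3 items.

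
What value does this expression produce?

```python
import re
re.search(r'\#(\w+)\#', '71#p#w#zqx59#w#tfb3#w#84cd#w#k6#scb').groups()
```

`re.search` scans for the first position where the pattern succeeds.
The match spans [2:5] → '#p#'.
Captured: group 1 = 'p'.

('p',)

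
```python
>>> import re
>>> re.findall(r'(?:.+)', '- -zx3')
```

Pattern: one or more of any character (non-capturing group).
Since nothing is captured, `findall` lists the 1 matched substring directly.

['- -zx3']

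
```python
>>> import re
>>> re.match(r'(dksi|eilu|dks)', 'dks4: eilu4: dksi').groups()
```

('dks',)

With `match`, the pattern is implicitly anchored at the beginning.
The match spans [0:3] → 'dks'.
Captured: group 1 = 'dks'.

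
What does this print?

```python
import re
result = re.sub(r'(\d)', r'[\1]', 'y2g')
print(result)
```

This matches a digit (captured).
Matches: at [1:2] → '2'.
Each match is replaced using the text its own group 1 captured.

y[2]g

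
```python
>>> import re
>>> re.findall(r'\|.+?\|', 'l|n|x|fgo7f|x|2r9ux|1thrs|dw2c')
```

['|n|', '|fgo7f|', '|2r9ux|']

`findall` yields the raw match text (3 of them) because the pattern has no groups.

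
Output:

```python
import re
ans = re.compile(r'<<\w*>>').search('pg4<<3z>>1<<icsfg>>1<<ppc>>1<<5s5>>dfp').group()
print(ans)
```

<<3z>>

The match spans [3:9] → '<<3z>>'.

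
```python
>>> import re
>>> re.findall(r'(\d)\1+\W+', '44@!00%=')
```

['4', '0']

The backreference `\1` re-matches whatever the first group consumed, character for character.
One capturing group, so `findall` returns just the captured substring from each match — 2 in all.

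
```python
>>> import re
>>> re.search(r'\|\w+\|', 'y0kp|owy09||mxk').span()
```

`search` walks the string left to right and returns the first match it finds.
The match spans [4:11] → '|owy09|'.

(4, 11)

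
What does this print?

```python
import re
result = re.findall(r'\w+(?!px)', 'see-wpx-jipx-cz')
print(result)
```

['see', 'wpx', 'jipx', 'cz']

A negative assertion filters positions out without eating any characters.
`findall` yields the raw match text (4 of them) because the pattern has no groups.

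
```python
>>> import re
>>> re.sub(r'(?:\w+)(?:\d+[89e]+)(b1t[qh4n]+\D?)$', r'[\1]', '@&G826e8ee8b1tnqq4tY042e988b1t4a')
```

'@&[b1t4a]'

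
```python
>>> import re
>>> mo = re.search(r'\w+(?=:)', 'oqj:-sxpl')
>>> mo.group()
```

The `(?=…)`/`(?<=…)` assertion just peeks at neighbouring text; it doesn't advance the match position.
The match spans [0:3] → 'oqj'.

'oqj'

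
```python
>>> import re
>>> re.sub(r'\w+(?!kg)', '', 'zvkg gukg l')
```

Because the assertion is negative and zero-width, positions next to the forbidden text are skipped.
Matches: at [0:4] → 'zvkg'; at [5:9] → 'gukg'; at [10:11] → 'l'.
Each match is replaced by ''.

'  '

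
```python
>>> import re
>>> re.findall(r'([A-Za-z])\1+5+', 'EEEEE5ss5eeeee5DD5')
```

['E', 's', 'e', 'D']

After group 1 captures some text, `\1` only succeeds where that same text appears again.
`findall` collects group 1 from each match (4 total).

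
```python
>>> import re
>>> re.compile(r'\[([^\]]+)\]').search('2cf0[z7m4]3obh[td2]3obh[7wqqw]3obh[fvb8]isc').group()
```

`re.search` tries every starting position until one works.
The match spans [4:10] → '[z7m4]'.
Captured: group 1 = 'z7m4'.

'[z7m4]'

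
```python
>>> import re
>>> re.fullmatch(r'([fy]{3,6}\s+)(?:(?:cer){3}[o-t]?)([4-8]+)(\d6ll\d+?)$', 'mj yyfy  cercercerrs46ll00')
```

None

Pattern: 3 to 6 of one of [fy], then one or more of whitespace (captured); then the literal 'cer' repeated 3 times, then optionally a character in [o-t] (non-capturing group); then one or more of a character in [4-8] (captured); then a digit, then the literal '6ll', then one or more of a digit (lazy) (captured); then anchored at the end.
`fullmatch` succeeds only if the pattern covers the string from start to end.
Here there's no way to consume every character, so the call returns None.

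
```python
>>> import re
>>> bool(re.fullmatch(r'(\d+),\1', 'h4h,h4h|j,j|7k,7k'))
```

`\1` has to match the exact text group 1 already captured.
`re.fullmatch` is like wrapping the pattern in `^…$` (in single-line mode).
Here the string isn't matched end-to-end, so the call returns None, and `bool(None)` is False.

False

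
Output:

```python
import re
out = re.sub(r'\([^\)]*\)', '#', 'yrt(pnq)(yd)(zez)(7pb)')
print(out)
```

yrt####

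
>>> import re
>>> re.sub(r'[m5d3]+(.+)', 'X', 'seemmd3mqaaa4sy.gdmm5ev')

'seeX'

Pattern: one or more of one of [m5d3]; then one or more of any character (captured).
Each match is replaced by 'X'.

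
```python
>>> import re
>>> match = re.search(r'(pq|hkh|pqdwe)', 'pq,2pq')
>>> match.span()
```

`search` walks the string left to right and returns the first match it finds.
The match spans [0:2] → 'pq'.
Captured: group 1 = 'pq'.

(0, 2)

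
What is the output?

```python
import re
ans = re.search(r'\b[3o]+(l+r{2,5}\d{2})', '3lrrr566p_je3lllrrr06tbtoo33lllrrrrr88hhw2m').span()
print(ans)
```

The match spans [0:7] → '3lrrr56'.

(0, 7)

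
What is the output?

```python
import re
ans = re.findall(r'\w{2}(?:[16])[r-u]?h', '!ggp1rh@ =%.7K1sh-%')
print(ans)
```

['gp1rh', '7K1sh']

No capturing groups, so `findall` returns the 2 full match strings.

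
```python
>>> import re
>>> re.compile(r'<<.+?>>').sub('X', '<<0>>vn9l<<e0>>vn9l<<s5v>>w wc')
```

'Xvn9lXvn9lXw wc'

A non-greedy quantifier consumes as few characters as it can — just enough that the remainder of the pattern still matches from where it stops; whatever follows it matches normally.
Each match is replaced by 'X'.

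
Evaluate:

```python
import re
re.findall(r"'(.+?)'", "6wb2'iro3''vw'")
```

['iro3', 'vw']

One capturing group, so `findall` returns just the captured substring from each match — 2 in all.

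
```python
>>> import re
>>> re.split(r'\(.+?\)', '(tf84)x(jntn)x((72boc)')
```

['', 'x', 'x', '']

A non-greedy quantifier consumes as few characters as it can — just enough that the remainder of the pattern still matches from where it stops; whatever follows it matches normally.
Matches to split on: at [0:6] → '(tf84)'; at [7:13] → '(jntn)'; at [14:22] → '((72boc)'.
Splitting on the pattern gives 4 pieces.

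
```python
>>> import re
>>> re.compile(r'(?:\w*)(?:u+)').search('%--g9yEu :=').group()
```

'g9yEu'

This matches zero or more of a word character (non-capturing group); then one or more of a literal 'u' (non-capturing group).
The match spans [3:8] → 'g9yEu'.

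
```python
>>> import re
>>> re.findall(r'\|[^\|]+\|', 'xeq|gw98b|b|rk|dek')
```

With no groups in the pattern, `findall` gives back each whole match — 2 here.

['|gw98b|', '|rk|']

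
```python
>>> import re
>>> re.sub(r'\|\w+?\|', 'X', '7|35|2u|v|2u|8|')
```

'7X2uX2uX'

Matches: at [1:5] → '|35|'; at [7:10] → '|v|'; at [12:15] → '|8|'.
Each match is replaced by 'X'.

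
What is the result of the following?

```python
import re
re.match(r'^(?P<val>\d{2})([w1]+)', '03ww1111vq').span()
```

The pattern matches anchored at the start of the string; then exactly 2 of a digit (captured as 'val'); then one or more of one of [w1] (captured).
`re.match` won't scan ahead — the pattern has to work from the very first character.
The match spans [0:8] → '03ww1111'.
Captured: group 1 = '03', group 2 = 'ww1111'.

(0, 8)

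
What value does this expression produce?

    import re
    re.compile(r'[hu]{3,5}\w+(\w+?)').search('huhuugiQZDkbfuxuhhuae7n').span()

The match spans [0:23] → 'huhuugiQZDkbfuxuhhuae7n'.

(0, 23)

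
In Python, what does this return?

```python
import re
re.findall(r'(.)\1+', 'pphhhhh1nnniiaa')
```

['p', 'h', 'n', 'i', 'a']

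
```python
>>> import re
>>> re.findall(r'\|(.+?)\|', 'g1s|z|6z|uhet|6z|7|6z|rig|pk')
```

['z', 'uhet', '7', 'rig']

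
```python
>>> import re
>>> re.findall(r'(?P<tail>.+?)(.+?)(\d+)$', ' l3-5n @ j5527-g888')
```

[(' ', 'l3-5n @ j5527-g', '888')]

A non-greedy quantifier consumes as few characters as it can — just enough that the remainder of the pattern still matches from where it stops; whatever follows it matches normally.
`findall` packs the 3 group values into a tuple for every match.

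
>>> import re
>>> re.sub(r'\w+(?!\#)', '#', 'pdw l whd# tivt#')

'# # #d# #t#'

The negative lookaround is zero-width — it rules out positions where the adjacent text would match, without consuming anything.
Every occurrence is swapped for '#'.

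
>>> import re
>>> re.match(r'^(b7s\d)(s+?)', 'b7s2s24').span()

(0, 5)

`match` is anchored at position 0; if the pattern doesn't fit there, it returns None.
The match spans [0:5] → 'b7s2s'.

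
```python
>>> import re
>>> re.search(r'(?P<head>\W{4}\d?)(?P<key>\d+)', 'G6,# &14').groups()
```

This matches exactly 4 of a non-word character, then optionally a digit (captured as 'head'); then one or more of a digit (captured as 'key').
`re.search` tries every starting position until one works.
The match spans [2:8] → ',# &14'.
Captured: group 1 = ',# &1', group 2 = '4'.

(',# &1', '4')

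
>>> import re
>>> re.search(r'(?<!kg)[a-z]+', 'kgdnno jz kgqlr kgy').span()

(0, 6)

The negative lookahead/lookbehind blocks any match where the forbidden context is present.
`re.search` scans for the first position where the pattern succeeds.
The match spans [0:6] → 'kgdnno'.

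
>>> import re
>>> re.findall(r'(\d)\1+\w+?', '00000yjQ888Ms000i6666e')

['0', '8', '0', '6']

`\1` has to match the exact text group 1 already captured.
Because there's exactly one group, `findall` drops the full match and keeps group 1 from each hit.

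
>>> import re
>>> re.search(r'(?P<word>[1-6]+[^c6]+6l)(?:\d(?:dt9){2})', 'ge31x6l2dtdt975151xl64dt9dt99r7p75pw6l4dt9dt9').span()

The pattern matches one or more of a character in [1-6], then one or more of any character except [c6], then the literal '6l' (captured as 'word'); then a digit, then the literal 'dt9' repeated 2 times (non-capturing group).
The match spans [20:45] → '64dt9dt99r7p75pw6l4dt9dt9'.

(20, 45)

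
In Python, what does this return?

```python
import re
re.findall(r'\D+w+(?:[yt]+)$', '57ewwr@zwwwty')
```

With no groups in the pattern, `findall` gives back each whole match — 1 here.

['ewwr@zwwwty']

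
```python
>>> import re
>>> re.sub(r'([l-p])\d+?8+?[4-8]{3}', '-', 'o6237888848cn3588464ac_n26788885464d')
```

'-48c-4ac_-5464d'

The pattern matches a character in [l-p] (captured); then one or more of a digit (lazy); then one or more of the literal '8' (lazy), then exactly 3 of a character in [4-8].
Matches: at [0:9] → 'o62378888'; at [12:19] → 'n358846'; at [23:31] → 'n2678888'.
Every occurrence is swapped for '-'.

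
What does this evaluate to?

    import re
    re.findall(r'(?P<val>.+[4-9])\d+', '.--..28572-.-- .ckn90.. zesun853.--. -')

This matches one or more of any character, then a character in [4-9] (captured as 'val'); then one or more of a digit.
Scanning left to right: at [0:32] match '.--..28572-.-- .ckn90.. zesun853', group 1 = '.--..28572-.-- .ckn90.. zesun85'.
`findall` collects group 1 from the one match (1 total).

['.--..28572-.-- .ckn90.. zesun85']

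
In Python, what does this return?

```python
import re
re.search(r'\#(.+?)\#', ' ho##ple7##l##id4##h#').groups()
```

`re.search` scans for the first position where the pattern succeeds.
The match spans [3:10] → '##ple7#'.
Captured: group 1 = '#ple7'.

('#ple7',)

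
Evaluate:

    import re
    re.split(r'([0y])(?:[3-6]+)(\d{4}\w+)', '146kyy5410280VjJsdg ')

The pattern matches one of [0y] (captured); then one or more of a character in [3-6] (non-capturing group); then exactly 4 of a digit, then one or more of a word character (captured).
Matches to split on: at [5:19] → 'y5410280VjJsdg'.
Because the pattern has a capturing group, `split` also inserts each captured text between the pieces.

['146ky', 'y', '10280VjJsdg', ' ']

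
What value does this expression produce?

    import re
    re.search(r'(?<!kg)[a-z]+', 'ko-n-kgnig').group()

'ko'

`(?!…)`/`(?<!…)` only lets a position through if the neighbouring text does NOT match; no characters are consumed.
`re.search` tries every starting position until one works.
The match spans [0:2] → 'ko'.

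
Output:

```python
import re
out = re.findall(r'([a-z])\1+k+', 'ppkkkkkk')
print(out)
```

`\1` is not a pattern — it's the concrete string captured by group 1, re-applied verbatim.
Matches: at [0:8] match 'ppkkkkkk', group 1 = 'p'.
`findall` collects group 1 from the one match (1 total).

['p']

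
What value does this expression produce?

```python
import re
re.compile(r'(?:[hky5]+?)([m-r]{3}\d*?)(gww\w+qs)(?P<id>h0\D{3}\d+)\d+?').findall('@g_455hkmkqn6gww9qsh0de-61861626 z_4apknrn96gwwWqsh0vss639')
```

Pattern: one or more of one of [hky5] (lazy) (non-capturing group); then exactly 3 of a character in [m-r], then zero or more of a digit (lazy) (captured); then the literal 'gww', then one or more of a word character, then the literal 'qs' (captured); then the literal 'h0', then exactly 3 of a non-digit, then one or more of a digit (captured as 'id'); then one or more of a digit (lazy).
Scanning left to right: at [38:58] match 'knrn96gwwWqsh0vss639', groups = ('nrn96', 'gwwWqs', 'h0vss63').
3 groups means the one result is a tuple of 3 captured strings — 1 here.

[('nrn96', 'gwwWqs', 'h0vss63')]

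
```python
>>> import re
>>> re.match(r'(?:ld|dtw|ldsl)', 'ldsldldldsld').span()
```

`re.match` won't scan ahead — the pattern has to work from the very first character.
The match spans [0:2] → 'ld'.

(0, 2)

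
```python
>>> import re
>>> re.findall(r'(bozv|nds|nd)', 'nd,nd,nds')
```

Branches in `(...|...)` are attempted left-to-right; the first branch that allows the whole pattern to succeed is taken.
`findall` collects group 1 from each match (3 total).

['nd', 'nd', 'nds']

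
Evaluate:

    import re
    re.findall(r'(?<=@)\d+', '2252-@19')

['19']

Because the assertion is zero-width, the text it checks is not consumed and won't appear in the result.
Matches: at [6:8] → '19'.
Since nothing is captured, `findall` lists the 1 matched substring directly.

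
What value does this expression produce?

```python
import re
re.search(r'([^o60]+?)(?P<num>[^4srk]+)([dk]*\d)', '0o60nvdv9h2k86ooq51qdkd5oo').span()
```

With the lazy modifier that quantifier settles for the fewest repetitions that let the rest of the pattern succeed (the atoms after it are unaffected and can still be greedy).
The match spans [4:13] → 'nvdv9h2k8'.

(4, 13)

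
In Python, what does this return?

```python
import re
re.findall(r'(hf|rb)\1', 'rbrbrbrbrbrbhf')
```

After group 1 captures some text, `\1` only succeeds where that same text appears again.
`findall` collects group 1 from each match (3 total).

['rb', 'rb', 'rb']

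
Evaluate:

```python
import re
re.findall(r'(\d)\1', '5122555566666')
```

['2', '5', '5', '6', '6']

The backreference `\1` re-matches whatever the first group consumed, character for character.
One capturing group, so `findall` returns just the captured substring from each match — 5 in all.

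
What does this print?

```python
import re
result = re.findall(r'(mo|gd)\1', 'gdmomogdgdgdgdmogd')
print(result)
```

The backreference `\1` re-matches whatever the first group consumed, character for character.
Walking the string: at [2:6] match 'momo', group 1 = 'mo'; at [6:10] match 'gdgd', group 1 = 'gd'; at [10:14] match 'gdgd', group 1 = 'gd'.
Because there's exactly one group, `findall` drops the full match and keeps group 1 from each hit.

['mo', 'gd', 'gd']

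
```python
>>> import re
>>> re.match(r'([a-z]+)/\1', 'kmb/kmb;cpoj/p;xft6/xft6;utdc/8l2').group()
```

'kmb/kmb'

`\1` has to match the exact text group 1 already captured.
`re.match` won't scan ahead — the pattern has to work from the very first character.
The match spans [0:7] → 'kmb/kmb'.
Captured: group 1 = 'kmb'.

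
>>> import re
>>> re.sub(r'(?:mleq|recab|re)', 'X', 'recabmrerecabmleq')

'XmXXX'

Branches in `(...|...)` are attempted left-to-right; the first branch that allows the whole pattern to succeed is taken.
Matches: at [0:5] → 'recab'; at [6:8] → 're'; at [8:13] → 'recab'; at [13:17] → 'mleq'.
Every occurrence is swapped for 'X'.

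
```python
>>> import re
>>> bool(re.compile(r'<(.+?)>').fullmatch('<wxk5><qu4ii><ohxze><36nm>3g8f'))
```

`re.fullmatch` requires the pattern to consume the entire string.
Here the pattern can't cover the whole string, so the call returns None, and `bool(None)` is False.

False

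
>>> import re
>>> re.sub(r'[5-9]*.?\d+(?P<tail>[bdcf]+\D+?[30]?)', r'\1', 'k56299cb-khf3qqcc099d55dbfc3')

Each match is replaced using the text its own group 1 captured.

'cb-khf3qqcc0dbfc3'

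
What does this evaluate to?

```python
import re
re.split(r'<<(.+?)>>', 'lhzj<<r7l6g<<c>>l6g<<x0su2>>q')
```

['lhzj', 'r7l6g<<c', 'l6g', 'x0su2', 'q']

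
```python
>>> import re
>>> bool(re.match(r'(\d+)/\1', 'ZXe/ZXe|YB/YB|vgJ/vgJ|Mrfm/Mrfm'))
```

False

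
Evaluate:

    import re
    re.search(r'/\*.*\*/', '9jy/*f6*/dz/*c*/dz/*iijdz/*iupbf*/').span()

(3, 34)

The match spans [3:34] → '/*f6*/dz/*c*/dz/*iijdz/*iupbf*/'.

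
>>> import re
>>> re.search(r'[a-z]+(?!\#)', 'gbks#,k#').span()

`(?!…)`/`(?<!…)` only lets a position through if the neighbouring text does NOT match; no characters are consumed.
`search` walks the string left to right and returns the first match it finds.
The match spans [0:3] → 'gbk'.

(0, 3)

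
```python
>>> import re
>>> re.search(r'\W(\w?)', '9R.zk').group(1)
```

Pattern: a non-word character; then optionally a word character (captured).
Unlike `match`, `search` isn't anchored — it looks for the pattern anywhere in the string.
The match spans [2:4] → '.z'.
Captured: group 1 = 'z'.

'z'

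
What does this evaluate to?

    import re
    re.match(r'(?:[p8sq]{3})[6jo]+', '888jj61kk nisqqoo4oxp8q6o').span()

This matches exactly 3 of one of [p8sq] (non-capturing group); then one or more of one of [6jo].
`match` is anchored at position 0; if the pattern doesn't fit there, it returns None.
The match spans [0:6] → '888jj6'.

(0, 6)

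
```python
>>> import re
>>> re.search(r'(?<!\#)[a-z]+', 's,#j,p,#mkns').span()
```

A negative assertion filters positions out without eating any characters.
`re.search` scans for the first position where the pattern succeeds.
The match spans [0:1] → 's'.

(0, 1)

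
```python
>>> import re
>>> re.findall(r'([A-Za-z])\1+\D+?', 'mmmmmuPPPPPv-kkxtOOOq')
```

['m', 'P', 'k', 'O']

`\1` is not a pattern — it's the concrete string captured by group 1, re-applied verbatim.
Because there's exactly one group, `findall` drops the full match and keeps group 1 from each hit.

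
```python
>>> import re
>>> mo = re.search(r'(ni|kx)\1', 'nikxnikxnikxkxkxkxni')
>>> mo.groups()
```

The match spans [10:14] → 'kxkx'.
Captured: group 1 = 'kx'.

('kx',)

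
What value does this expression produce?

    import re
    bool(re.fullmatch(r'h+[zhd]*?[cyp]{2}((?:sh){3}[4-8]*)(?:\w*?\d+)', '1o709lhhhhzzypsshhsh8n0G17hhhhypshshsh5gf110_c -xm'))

False

Pattern: one or more of a literal 'h', then zero or more of one of [zhd] (lazy), then exactly 2 of one of [cyp]; then the literal 'sh' repeated 3 times, then zero or more of a character in [4-8] (captured); then zero or more of a word character (lazy), then one or more of a digit (non-capturing group).
`fullmatch` succeeds only if the pattern covers the string from start to end.
Here the string isn't matched end-to-end, so the call returns None, and `bool(None)` is False.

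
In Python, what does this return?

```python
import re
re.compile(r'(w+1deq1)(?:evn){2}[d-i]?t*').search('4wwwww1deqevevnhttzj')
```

Here nothing in the string fits, so the call returns None.

None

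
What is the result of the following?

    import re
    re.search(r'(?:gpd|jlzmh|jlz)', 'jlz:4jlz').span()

(0, 3)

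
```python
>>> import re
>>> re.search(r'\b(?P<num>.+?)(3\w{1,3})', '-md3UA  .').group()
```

'md3UA'

Pattern: a word boundary (`\b`, zero-width); then one or more of any character (lazy) (captured as 'num'); then a literal '3', then 1 to 3 of a word character (captured).
`re.search` scans for the first position where the pattern succeeds.
The match spans [1:6] → 'md3UA'.
Captured: group 1 = 'md', group 2 = '3UA'.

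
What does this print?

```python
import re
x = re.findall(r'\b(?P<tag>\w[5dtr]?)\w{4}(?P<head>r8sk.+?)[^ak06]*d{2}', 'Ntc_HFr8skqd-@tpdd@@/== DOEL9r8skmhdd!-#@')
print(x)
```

[('Nt', 'r8skq'), ('D', 'r8skm')]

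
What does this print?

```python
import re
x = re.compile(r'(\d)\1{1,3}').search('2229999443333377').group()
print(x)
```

222

A backreference is literal: `\1` must see the identical characters the first group matched.
The match spans [0:3] → '222'.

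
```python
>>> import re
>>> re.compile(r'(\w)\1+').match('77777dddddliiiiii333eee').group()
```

'77777'

The backreference `\1` re-matches whatever the first group consumed, character for character.
`re.match` won't scan ahead — the pattern has to work from the very first character.
The match spans [0:5] → '77777'.
Captured: group 1 = '7'.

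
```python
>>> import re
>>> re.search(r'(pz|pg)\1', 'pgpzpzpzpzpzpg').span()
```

(2, 6)

After group 1 captures some text, `\1` only succeeds where that same text appears again.
`re.search` scans for the first position where the pattern succeeds.
The match spans [2:6] → 'pzpz'.
Captured: group 1 = 'pz'.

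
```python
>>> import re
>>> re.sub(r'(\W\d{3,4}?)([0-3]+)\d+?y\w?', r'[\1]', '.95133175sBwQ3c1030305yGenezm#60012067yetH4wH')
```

'.95133175sBwQ3c1030305yGenezm[#600]tH4wH'

Pattern: a non-word character, then 3 to 4 of a digit (lazy) (captured); then one or more of a character in [0-3] (captured); then one or more of a digit (lazy), then a literal 'y', then optionally a word character.
The `?` after the quantifier makes it lazy — it takes as little as possible before letting the rest of the pattern try.
Matches: at [29:40] → '#60012067ye'.
`\1` in the replacement pulls in group 1's text for each match.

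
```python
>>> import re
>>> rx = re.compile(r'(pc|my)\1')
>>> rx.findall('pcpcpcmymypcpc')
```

After group 1 captures some text, `\1` only succeeds where that same text appears again.
Matches: at [0:4] match 'pcpc', group 1 = 'pc'; at [6:10] match 'mymy', group 1 = 'my'; at [10:14] match 'pcpc', group 1 = 'pc'.
Because there's exactly one group, `findall` drops the full match and keeps group 1 from each hit.

['pc', 'my', 'pc']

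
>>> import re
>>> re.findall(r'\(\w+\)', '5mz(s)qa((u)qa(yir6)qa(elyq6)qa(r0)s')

['(s)', '(u)', '(yir6)', '(elyq6)', '(r0)']

No capturing groups, so `findall` returns the 5 full match strings.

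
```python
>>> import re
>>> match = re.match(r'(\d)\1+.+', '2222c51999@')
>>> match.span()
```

(0, 11)

With `match`, the pattern is implicitly anchored at the beginning.
The match spans [0:11] → '2222c51999@'.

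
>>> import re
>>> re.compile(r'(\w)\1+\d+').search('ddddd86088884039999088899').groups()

('d',)

The match spans [0:25] → 'ddddd86088884039999088899'.
Captured: group 1 = 'd'.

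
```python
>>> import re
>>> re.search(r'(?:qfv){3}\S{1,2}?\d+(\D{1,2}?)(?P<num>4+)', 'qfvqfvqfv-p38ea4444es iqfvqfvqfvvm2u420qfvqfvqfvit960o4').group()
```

This matches the literal 'qfv' repeated 3 times, then 1 to 2 of a non-whitespace character (lazy), then one or more of a digit; then 1 to 2 of a non-digit (lazy) (captured); then one or more of a literal '4' (captured as 'num').
`search` walks the string left to right and returns the first match it finds.
The match spans [0:19] → 'qfvqfvqfv-p38ea4444'.
Captured: group 1 = 'ea', group 2 = '4444'.

'qfvqfvqfv-p38ea4444'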